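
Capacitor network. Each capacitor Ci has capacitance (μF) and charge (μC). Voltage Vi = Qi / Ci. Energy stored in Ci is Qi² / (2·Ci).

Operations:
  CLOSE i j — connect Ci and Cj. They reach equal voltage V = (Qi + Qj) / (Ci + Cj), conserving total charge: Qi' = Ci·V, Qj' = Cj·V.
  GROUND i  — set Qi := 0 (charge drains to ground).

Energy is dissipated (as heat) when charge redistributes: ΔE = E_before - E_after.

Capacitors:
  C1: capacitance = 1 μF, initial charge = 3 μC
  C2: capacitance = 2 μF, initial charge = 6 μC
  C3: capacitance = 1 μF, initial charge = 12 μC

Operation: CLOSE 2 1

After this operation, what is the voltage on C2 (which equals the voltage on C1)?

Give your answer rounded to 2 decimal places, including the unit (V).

Initial: C1(1μF, Q=3μC, V=3.00V), C2(2μF, Q=6μC, V=3.00V), C3(1μF, Q=12μC, V=12.00V)
Op 1: CLOSE 2-1: Q_total=9.00, C_total=3.00, V=3.00; Q2=6.00, Q1=3.00; dissipated=0.000

Answer: 3.00 V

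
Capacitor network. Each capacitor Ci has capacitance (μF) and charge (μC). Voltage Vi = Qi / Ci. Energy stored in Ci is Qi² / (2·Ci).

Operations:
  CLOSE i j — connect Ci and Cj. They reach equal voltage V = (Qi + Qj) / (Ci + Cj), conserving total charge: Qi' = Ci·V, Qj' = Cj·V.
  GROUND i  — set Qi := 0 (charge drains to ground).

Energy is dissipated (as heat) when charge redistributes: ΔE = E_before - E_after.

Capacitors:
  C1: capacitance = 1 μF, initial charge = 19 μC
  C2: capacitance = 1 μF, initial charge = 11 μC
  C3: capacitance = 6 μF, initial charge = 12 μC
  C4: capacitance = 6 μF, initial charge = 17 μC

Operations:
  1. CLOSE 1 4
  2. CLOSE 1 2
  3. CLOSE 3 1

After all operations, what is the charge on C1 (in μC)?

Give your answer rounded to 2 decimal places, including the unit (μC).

Answer: 2.87 μC

Derivation:
Initial: C1(1μF, Q=19μC, V=19.00V), C2(1μF, Q=11μC, V=11.00V), C3(6μF, Q=12μC, V=2.00V), C4(6μF, Q=17μC, V=2.83V)
Op 1: CLOSE 1-4: Q_total=36.00, C_total=7.00, V=5.14; Q1=5.14, Q4=30.86; dissipated=112.012
Op 2: CLOSE 1-2: Q_total=16.14, C_total=2.00, V=8.07; Q1=8.07, Q2=8.07; dissipated=8.577
Op 3: CLOSE 3-1: Q_total=20.07, C_total=7.00, V=2.87; Q3=17.20, Q1=2.87; dissipated=15.798
Final charges: Q1=2.87, Q2=8.07, Q3=17.20, Q4=30.86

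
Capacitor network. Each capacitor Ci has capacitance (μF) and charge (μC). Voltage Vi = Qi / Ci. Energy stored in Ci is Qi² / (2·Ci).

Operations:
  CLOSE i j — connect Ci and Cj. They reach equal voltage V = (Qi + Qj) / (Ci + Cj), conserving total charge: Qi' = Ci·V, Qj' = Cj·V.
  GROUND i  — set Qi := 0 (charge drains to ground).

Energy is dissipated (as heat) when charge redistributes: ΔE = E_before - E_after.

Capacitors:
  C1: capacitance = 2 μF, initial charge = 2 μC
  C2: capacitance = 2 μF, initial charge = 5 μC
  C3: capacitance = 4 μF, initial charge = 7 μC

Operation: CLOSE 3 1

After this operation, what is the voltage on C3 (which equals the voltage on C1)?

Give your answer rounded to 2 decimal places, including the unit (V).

Answer: 1.50 V

Derivation:
Initial: C1(2μF, Q=2μC, V=1.00V), C2(2μF, Q=5μC, V=2.50V), C3(4μF, Q=7μC, V=1.75V)
Op 1: CLOSE 3-1: Q_total=9.00, C_total=6.00, V=1.50; Q3=6.00, Q1=3.00; dissipated=0.375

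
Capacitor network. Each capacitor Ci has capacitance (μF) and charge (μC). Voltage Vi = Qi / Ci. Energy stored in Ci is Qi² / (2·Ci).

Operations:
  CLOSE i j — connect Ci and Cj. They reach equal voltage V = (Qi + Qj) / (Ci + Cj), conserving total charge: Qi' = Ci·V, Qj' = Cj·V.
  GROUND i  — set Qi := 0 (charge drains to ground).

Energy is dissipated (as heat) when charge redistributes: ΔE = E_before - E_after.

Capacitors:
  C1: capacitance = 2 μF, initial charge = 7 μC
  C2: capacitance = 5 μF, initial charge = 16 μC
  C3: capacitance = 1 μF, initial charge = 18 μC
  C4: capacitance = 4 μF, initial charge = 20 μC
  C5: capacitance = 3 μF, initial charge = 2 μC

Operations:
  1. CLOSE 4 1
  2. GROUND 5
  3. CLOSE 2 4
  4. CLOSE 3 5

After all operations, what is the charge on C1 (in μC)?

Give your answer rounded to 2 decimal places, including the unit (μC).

Initial: C1(2μF, Q=7μC, V=3.50V), C2(5μF, Q=16μC, V=3.20V), C3(1μF, Q=18μC, V=18.00V), C4(4μF, Q=20μC, V=5.00V), C5(3μF, Q=2μC, V=0.67V)
Op 1: CLOSE 4-1: Q_total=27.00, C_total=6.00, V=4.50; Q4=18.00, Q1=9.00; dissipated=1.500
Op 2: GROUND 5: Q5=0; energy lost=0.667
Op 3: CLOSE 2-4: Q_total=34.00, C_total=9.00, V=3.78; Q2=18.89, Q4=15.11; dissipated=1.878
Op 4: CLOSE 3-5: Q_total=18.00, C_total=4.00, V=4.50; Q3=4.50, Q5=13.50; dissipated=121.500
Final charges: Q1=9.00, Q2=18.89, Q3=4.50, Q4=15.11, Q5=13.50

Answer: 9.00 μC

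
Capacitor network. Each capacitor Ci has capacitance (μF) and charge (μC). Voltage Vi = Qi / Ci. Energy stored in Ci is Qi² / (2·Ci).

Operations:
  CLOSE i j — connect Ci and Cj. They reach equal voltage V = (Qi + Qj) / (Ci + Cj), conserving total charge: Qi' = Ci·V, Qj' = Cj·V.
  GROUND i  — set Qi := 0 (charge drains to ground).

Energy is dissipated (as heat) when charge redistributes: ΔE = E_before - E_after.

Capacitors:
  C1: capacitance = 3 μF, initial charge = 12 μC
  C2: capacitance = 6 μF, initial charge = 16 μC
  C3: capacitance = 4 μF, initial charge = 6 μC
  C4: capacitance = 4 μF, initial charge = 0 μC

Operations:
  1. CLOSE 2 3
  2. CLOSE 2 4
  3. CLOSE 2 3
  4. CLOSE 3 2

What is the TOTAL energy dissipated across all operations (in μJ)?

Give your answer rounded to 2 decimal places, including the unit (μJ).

Answer: 8.37 μJ

Derivation:
Initial: C1(3μF, Q=12μC, V=4.00V), C2(6μF, Q=16μC, V=2.67V), C3(4μF, Q=6μC, V=1.50V), C4(4μF, Q=0μC, V=0.00V)
Op 1: CLOSE 2-3: Q_total=22.00, C_total=10.00, V=2.20; Q2=13.20, Q3=8.80; dissipated=1.633
Op 2: CLOSE 2-4: Q_total=13.20, C_total=10.00, V=1.32; Q2=7.92, Q4=5.28; dissipated=5.808
Op 3: CLOSE 2-3: Q_total=16.72, C_total=10.00, V=1.67; Q2=10.03, Q3=6.69; dissipated=0.929
Op 4: CLOSE 3-2: Q_total=16.72, C_total=10.00, V=1.67; Q3=6.69, Q2=10.03; dissipated=0.000
Total dissipated: 8.371 μJ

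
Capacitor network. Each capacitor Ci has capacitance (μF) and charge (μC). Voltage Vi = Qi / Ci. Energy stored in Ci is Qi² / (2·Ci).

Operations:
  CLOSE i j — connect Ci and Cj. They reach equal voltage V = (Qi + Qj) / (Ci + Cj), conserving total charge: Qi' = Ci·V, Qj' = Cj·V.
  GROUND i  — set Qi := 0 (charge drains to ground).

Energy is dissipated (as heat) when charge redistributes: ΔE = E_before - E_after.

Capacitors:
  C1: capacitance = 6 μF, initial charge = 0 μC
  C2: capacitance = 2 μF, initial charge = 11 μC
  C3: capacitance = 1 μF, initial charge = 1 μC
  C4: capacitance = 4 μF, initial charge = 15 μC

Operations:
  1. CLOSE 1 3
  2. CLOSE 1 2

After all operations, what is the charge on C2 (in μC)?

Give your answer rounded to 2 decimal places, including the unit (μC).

Initial: C1(6μF, Q=0μC, V=0.00V), C2(2μF, Q=11μC, V=5.50V), C3(1μF, Q=1μC, V=1.00V), C4(4μF, Q=15μC, V=3.75V)
Op 1: CLOSE 1-3: Q_total=1.00, C_total=7.00, V=0.14; Q1=0.86, Q3=0.14; dissipated=0.429
Op 2: CLOSE 1-2: Q_total=11.86, C_total=8.00, V=1.48; Q1=8.89, Q2=2.96; dissipated=21.524
Final charges: Q1=8.89, Q2=2.96, Q3=0.14, Q4=15.00

Answer: 2.96 μC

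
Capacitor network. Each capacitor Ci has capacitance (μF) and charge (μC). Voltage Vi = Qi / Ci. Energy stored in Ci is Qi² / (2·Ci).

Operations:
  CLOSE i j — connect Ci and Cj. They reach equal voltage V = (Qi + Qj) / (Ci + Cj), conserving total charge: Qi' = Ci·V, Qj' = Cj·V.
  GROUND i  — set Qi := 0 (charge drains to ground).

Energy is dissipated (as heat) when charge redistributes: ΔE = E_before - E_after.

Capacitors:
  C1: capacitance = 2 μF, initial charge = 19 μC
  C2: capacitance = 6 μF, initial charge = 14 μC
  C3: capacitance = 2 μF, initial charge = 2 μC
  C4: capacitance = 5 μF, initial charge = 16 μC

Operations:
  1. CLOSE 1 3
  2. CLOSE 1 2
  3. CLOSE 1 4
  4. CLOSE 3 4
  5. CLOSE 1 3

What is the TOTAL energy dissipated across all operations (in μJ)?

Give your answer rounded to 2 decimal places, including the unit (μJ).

Answer: 45.81 μJ

Derivation:
Initial: C1(2μF, Q=19μC, V=9.50V), C2(6μF, Q=14μC, V=2.33V), C3(2μF, Q=2μC, V=1.00V), C4(5μF, Q=16μC, V=3.20V)
Op 1: CLOSE 1-3: Q_total=21.00, C_total=4.00, V=5.25; Q1=10.50, Q3=10.50; dissipated=36.125
Op 2: CLOSE 1-2: Q_total=24.50, C_total=8.00, V=3.06; Q1=6.12, Q2=18.38; dissipated=6.380
Op 3: CLOSE 1-4: Q_total=22.12, C_total=7.00, V=3.16; Q1=6.32, Q4=15.80; dissipated=0.014
Op 4: CLOSE 3-4: Q_total=26.30, C_total=7.00, V=3.76; Q3=7.52, Q4=18.79; dissipated=3.118
Op 5: CLOSE 1-3: Q_total=13.84, C_total=4.00, V=3.46; Q1=6.92, Q3=6.92; dissipated=0.178
Total dissipated: 45.815 μJ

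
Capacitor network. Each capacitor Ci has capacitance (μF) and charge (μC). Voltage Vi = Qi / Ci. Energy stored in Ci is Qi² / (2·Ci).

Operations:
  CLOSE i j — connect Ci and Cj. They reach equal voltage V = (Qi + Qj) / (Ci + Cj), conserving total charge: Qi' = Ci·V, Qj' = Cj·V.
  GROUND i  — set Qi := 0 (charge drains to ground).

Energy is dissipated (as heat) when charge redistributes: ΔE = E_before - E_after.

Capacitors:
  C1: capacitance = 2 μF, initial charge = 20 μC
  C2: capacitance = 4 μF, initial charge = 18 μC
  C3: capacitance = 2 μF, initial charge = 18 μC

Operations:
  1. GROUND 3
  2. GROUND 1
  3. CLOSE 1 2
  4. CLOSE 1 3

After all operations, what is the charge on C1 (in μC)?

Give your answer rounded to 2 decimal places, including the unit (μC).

Initial: C1(2μF, Q=20μC, V=10.00V), C2(4μF, Q=18μC, V=4.50V), C3(2μF, Q=18μC, V=9.00V)
Op 1: GROUND 3: Q3=0; energy lost=81.000
Op 2: GROUND 1: Q1=0; energy lost=100.000
Op 3: CLOSE 1-2: Q_total=18.00, C_total=6.00, V=3.00; Q1=6.00, Q2=12.00; dissipated=13.500
Op 4: CLOSE 1-3: Q_total=6.00, C_total=4.00, V=1.50; Q1=3.00, Q3=3.00; dissipated=4.500
Final charges: Q1=3.00, Q2=12.00, Q3=3.00

Answer: 3.00 μC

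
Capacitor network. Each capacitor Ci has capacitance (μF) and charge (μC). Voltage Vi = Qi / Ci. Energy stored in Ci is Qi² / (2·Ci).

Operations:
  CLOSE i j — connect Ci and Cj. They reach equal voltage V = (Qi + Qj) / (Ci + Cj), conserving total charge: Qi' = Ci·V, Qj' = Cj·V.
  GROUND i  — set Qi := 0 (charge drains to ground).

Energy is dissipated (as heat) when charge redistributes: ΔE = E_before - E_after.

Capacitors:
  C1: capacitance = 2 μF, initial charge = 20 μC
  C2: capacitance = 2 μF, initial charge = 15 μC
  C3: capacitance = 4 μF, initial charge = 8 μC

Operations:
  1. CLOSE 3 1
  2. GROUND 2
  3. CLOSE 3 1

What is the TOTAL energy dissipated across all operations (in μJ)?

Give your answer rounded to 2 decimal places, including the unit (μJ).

Initial: C1(2μF, Q=20μC, V=10.00V), C2(2μF, Q=15μC, V=7.50V), C3(4μF, Q=8μC, V=2.00V)
Op 1: CLOSE 3-1: Q_total=28.00, C_total=6.00, V=4.67; Q3=18.67, Q1=9.33; dissipated=42.667
Op 2: GROUND 2: Q2=0; energy lost=56.250
Op 3: CLOSE 3-1: Q_total=28.00, C_total=6.00, V=4.67; Q3=18.67, Q1=9.33; dissipated=0.000
Total dissipated: 98.917 μJ

Answer: 98.92 μJ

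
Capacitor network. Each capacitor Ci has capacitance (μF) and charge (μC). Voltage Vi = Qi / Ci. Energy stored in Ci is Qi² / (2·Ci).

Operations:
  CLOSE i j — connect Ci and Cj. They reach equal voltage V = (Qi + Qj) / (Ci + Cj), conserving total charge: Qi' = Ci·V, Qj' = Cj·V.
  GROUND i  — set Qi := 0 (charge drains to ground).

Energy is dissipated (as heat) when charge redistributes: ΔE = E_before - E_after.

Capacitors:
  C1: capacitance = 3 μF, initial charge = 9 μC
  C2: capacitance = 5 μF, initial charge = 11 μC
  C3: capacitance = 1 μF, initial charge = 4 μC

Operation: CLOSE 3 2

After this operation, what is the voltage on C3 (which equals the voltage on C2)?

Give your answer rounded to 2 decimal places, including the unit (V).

Initial: C1(3μF, Q=9μC, V=3.00V), C2(5μF, Q=11μC, V=2.20V), C3(1μF, Q=4μC, V=4.00V)
Op 1: CLOSE 3-2: Q_total=15.00, C_total=6.00, V=2.50; Q3=2.50, Q2=12.50; dissipated=1.350

Answer: 2.50 V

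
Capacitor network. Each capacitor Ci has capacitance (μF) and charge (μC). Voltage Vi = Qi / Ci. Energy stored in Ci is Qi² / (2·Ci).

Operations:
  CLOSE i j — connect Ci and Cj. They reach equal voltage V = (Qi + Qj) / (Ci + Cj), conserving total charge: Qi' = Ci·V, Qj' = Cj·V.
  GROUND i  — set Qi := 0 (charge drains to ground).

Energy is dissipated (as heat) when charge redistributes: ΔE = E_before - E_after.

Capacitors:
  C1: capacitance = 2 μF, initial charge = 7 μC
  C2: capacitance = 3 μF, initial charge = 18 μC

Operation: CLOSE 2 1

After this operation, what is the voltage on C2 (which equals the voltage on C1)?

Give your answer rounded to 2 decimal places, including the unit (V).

Answer: 5.00 V

Derivation:
Initial: C1(2μF, Q=7μC, V=3.50V), C2(3μF, Q=18μC, V=6.00V)
Op 1: CLOSE 2-1: Q_total=25.00, C_total=5.00, V=5.00; Q2=15.00, Q1=10.00; dissipated=3.750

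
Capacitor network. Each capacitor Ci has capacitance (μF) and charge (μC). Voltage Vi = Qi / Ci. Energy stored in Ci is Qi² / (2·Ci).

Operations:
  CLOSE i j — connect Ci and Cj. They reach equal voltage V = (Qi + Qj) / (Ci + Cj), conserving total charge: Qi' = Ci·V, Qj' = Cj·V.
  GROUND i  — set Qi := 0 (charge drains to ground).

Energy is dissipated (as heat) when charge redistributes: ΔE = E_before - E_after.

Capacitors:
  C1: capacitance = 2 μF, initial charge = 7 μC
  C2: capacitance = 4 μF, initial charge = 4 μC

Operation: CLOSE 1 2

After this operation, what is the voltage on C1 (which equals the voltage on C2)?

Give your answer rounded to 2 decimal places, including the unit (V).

Answer: 1.83 V

Derivation:
Initial: C1(2μF, Q=7μC, V=3.50V), C2(4μF, Q=4μC, V=1.00V)
Op 1: CLOSE 1-2: Q_total=11.00, C_total=6.00, V=1.83; Q1=3.67, Q2=7.33; dissipated=4.167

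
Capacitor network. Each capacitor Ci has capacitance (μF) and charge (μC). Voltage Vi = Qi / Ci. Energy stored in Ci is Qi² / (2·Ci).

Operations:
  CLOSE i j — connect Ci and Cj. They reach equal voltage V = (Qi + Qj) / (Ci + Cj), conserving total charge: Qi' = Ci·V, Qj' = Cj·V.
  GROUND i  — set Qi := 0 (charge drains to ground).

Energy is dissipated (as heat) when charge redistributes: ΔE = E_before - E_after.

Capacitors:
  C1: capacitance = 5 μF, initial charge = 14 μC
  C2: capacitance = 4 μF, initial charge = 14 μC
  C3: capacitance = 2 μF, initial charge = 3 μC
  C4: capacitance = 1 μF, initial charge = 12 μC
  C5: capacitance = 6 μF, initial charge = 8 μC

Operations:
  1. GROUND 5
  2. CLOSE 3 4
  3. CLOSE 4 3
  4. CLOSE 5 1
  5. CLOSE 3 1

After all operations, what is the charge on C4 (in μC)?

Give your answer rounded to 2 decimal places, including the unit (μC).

Initial: C1(5μF, Q=14μC, V=2.80V), C2(4μF, Q=14μC, V=3.50V), C3(2μF, Q=3μC, V=1.50V), C4(1μF, Q=12μC, V=12.00V), C5(6μF, Q=8μC, V=1.33V)
Op 1: GROUND 5: Q5=0; energy lost=5.333
Op 2: CLOSE 3-4: Q_total=15.00, C_total=3.00, V=5.00; Q3=10.00, Q4=5.00; dissipated=36.750
Op 3: CLOSE 4-3: Q_total=15.00, C_total=3.00, V=5.00; Q4=5.00, Q3=10.00; dissipated=0.000
Op 4: CLOSE 5-1: Q_total=14.00, C_total=11.00, V=1.27; Q5=7.64, Q1=6.36; dissipated=10.691
Op 5: CLOSE 3-1: Q_total=16.36, C_total=7.00, V=2.34; Q3=4.68, Q1=11.69; dissipated=9.923
Final charges: Q1=11.69, Q2=14.00, Q3=4.68, Q4=5.00, Q5=7.64

Answer: 5.00 μC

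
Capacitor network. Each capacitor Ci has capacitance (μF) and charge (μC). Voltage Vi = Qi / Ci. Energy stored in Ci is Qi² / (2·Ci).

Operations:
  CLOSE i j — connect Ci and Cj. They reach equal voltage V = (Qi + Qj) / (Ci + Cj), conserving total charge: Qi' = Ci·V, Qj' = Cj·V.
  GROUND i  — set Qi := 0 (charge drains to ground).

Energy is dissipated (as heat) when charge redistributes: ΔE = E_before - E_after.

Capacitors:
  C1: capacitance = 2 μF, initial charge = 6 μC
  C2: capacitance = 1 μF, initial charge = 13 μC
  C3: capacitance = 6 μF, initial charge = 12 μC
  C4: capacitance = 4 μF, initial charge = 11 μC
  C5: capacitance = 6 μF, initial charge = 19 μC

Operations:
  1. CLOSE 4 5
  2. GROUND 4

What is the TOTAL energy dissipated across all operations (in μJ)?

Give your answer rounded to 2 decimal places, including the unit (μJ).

Initial: C1(2μF, Q=6μC, V=3.00V), C2(1μF, Q=13μC, V=13.00V), C3(6μF, Q=12μC, V=2.00V), C4(4μF, Q=11μC, V=2.75V), C5(6μF, Q=19μC, V=3.17V)
Op 1: CLOSE 4-5: Q_total=30.00, C_total=10.00, V=3.00; Q4=12.00, Q5=18.00; dissipated=0.208
Op 2: GROUND 4: Q4=0; energy lost=18.000
Total dissipated: 18.208 μJ

Answer: 18.21 μJ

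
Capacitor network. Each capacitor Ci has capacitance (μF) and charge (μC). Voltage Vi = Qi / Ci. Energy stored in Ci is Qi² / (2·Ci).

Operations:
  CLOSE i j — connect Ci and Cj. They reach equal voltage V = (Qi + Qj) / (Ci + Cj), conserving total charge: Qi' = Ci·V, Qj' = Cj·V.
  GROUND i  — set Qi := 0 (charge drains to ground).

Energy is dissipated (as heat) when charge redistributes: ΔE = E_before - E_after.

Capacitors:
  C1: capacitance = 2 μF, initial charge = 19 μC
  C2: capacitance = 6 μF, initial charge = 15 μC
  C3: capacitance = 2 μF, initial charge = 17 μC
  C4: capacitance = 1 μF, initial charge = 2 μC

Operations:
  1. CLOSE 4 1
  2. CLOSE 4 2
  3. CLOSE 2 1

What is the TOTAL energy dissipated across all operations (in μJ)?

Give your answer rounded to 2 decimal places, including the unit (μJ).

Initial: C1(2μF, Q=19μC, V=9.50V), C2(6μF, Q=15μC, V=2.50V), C3(2μF, Q=17μC, V=8.50V), C4(1μF, Q=2μC, V=2.00V)
Op 1: CLOSE 4-1: Q_total=21.00, C_total=3.00, V=7.00; Q4=7.00, Q1=14.00; dissipated=18.750
Op 2: CLOSE 4-2: Q_total=22.00, C_total=7.00, V=3.14; Q4=3.14, Q2=18.86; dissipated=8.679
Op 3: CLOSE 2-1: Q_total=32.86, C_total=8.00, V=4.11; Q2=24.64, Q1=8.21; dissipated=11.158
Total dissipated: 38.587 μJ

Answer: 38.59 μJ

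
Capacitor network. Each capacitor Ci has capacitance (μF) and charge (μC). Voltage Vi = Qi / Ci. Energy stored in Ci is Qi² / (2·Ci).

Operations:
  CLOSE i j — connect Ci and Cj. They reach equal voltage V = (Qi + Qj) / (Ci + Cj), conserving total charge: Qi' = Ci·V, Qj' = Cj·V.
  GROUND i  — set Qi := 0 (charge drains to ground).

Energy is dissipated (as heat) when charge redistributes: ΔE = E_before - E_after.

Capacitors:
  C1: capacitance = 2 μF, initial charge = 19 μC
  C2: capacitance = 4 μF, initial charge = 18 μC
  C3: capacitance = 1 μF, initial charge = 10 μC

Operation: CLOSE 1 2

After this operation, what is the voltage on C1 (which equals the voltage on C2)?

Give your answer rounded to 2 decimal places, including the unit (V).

Answer: 6.17 V

Derivation:
Initial: C1(2μF, Q=19μC, V=9.50V), C2(4μF, Q=18μC, V=4.50V), C3(1μF, Q=10μC, V=10.00V)
Op 1: CLOSE 1-2: Q_total=37.00, C_total=6.00, V=6.17; Q1=12.33, Q2=24.67; dissipated=16.667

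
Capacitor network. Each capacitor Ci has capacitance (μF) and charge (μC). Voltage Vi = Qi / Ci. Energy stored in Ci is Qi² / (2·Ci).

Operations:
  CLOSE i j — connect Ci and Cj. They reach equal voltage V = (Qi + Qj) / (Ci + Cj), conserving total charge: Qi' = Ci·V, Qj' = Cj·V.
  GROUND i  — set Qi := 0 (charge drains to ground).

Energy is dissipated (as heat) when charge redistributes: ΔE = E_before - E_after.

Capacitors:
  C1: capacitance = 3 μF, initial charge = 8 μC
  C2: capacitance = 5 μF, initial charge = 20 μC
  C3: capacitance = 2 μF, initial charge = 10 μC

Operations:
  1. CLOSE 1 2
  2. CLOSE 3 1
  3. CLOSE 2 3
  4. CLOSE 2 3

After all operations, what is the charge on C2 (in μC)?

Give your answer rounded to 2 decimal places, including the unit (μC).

Answer: 18.36 μC

Derivation:
Initial: C1(3μF, Q=8μC, V=2.67V), C2(5μF, Q=20μC, V=4.00V), C3(2μF, Q=10μC, V=5.00V)
Op 1: CLOSE 1-2: Q_total=28.00, C_total=8.00, V=3.50; Q1=10.50, Q2=17.50; dissipated=1.667
Op 2: CLOSE 3-1: Q_total=20.50, C_total=5.00, V=4.10; Q3=8.20, Q1=12.30; dissipated=1.350
Op 3: CLOSE 2-3: Q_total=25.70, C_total=7.00, V=3.67; Q2=18.36, Q3=7.34; dissipated=0.257
Op 4: CLOSE 2-3: Q_total=25.70, C_total=7.00, V=3.67; Q2=18.36, Q3=7.34; dissipated=0.000
Final charges: Q1=12.30, Q2=18.36, Q3=7.34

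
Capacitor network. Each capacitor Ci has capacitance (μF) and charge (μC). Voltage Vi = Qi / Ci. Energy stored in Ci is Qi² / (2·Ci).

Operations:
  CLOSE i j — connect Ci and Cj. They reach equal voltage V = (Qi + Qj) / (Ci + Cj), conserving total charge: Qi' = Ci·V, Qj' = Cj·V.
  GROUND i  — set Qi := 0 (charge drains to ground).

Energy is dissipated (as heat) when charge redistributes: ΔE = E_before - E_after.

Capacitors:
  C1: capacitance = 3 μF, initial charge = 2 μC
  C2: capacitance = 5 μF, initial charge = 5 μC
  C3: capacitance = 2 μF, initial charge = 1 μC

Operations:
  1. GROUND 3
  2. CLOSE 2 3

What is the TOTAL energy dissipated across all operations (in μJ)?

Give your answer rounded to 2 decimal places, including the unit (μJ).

Initial: C1(3μF, Q=2μC, V=0.67V), C2(5μF, Q=5μC, V=1.00V), C3(2μF, Q=1μC, V=0.50V)
Op 1: GROUND 3: Q3=0; energy lost=0.250
Op 2: CLOSE 2-3: Q_total=5.00, C_total=7.00, V=0.71; Q2=3.57, Q3=1.43; dissipated=0.714
Total dissipated: 0.964 μJ

Answer: 0.96 μJ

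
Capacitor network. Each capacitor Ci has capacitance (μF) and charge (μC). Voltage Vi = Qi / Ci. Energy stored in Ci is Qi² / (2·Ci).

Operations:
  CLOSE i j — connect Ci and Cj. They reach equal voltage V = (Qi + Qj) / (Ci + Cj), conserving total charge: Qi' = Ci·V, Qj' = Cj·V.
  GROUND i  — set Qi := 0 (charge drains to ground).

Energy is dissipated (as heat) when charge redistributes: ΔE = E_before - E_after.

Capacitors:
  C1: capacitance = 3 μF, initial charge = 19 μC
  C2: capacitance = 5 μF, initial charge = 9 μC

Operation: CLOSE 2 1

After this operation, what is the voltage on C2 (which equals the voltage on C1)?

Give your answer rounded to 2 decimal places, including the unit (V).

Initial: C1(3μF, Q=19μC, V=6.33V), C2(5μF, Q=9μC, V=1.80V)
Op 1: CLOSE 2-1: Q_total=28.00, C_total=8.00, V=3.50; Q2=17.50, Q1=10.50; dissipated=19.267

Answer: 3.50 V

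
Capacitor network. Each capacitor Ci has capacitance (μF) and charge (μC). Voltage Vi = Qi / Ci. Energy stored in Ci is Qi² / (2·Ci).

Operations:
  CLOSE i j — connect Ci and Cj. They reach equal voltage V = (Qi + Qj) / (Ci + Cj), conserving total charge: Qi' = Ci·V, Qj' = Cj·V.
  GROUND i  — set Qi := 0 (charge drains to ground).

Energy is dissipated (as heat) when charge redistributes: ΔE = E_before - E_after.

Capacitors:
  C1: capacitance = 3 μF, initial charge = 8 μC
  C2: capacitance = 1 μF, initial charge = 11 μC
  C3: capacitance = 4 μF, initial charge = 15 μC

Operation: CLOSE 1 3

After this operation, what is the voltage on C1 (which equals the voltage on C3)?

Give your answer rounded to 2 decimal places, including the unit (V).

Answer: 3.29 V

Derivation:
Initial: C1(3μF, Q=8μC, V=2.67V), C2(1μF, Q=11μC, V=11.00V), C3(4μF, Q=15μC, V=3.75V)
Op 1: CLOSE 1-3: Q_total=23.00, C_total=7.00, V=3.29; Q1=9.86, Q3=13.14; dissipated=1.006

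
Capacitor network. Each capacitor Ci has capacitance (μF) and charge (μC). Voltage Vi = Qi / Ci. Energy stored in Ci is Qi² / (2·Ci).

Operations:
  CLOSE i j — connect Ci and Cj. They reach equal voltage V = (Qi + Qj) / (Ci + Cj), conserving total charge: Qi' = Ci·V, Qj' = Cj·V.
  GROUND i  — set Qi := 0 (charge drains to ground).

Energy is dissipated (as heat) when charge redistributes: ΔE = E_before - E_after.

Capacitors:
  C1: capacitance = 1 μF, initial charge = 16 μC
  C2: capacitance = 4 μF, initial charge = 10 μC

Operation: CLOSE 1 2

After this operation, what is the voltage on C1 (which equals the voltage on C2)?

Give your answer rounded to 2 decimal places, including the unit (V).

Answer: 5.20 V

Derivation:
Initial: C1(1μF, Q=16μC, V=16.00V), C2(4μF, Q=10μC, V=2.50V)
Op 1: CLOSE 1-2: Q_total=26.00, C_total=5.00, V=5.20; Q1=5.20, Q2=20.80; dissipated=72.900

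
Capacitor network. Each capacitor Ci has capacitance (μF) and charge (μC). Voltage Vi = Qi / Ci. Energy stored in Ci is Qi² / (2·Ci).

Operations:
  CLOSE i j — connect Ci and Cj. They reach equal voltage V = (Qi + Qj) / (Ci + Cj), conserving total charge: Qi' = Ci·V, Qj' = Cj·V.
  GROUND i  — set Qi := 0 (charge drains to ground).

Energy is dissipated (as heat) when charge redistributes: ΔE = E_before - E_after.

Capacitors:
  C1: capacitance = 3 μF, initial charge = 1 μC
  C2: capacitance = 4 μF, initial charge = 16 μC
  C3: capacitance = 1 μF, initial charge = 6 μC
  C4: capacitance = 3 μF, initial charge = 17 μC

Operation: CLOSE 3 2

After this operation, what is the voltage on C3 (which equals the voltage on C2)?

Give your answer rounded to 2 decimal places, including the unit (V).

Answer: 4.40 V

Derivation:
Initial: C1(3μF, Q=1μC, V=0.33V), C2(4μF, Q=16μC, V=4.00V), C3(1μF, Q=6μC, V=6.00V), C4(3μF, Q=17μC, V=5.67V)
Op 1: CLOSE 3-2: Q_total=22.00, C_total=5.00, V=4.40; Q3=4.40, Q2=17.60; dissipated=1.600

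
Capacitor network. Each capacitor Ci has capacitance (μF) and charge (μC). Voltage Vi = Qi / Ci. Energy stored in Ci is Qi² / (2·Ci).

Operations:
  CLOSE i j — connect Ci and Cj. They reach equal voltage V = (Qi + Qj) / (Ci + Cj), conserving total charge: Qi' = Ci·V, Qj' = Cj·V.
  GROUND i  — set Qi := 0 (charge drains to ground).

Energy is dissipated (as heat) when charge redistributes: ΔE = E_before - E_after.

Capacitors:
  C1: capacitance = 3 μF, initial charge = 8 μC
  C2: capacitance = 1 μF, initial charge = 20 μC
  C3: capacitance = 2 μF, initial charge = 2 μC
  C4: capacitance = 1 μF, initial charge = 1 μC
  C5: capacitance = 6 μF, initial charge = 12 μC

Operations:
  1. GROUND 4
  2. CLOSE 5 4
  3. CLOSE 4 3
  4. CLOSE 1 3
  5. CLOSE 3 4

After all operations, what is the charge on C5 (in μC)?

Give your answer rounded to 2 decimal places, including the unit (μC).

Initial: C1(3μF, Q=8μC, V=2.67V), C2(1μF, Q=20μC, V=20.00V), C3(2μF, Q=2μC, V=1.00V), C4(1μF, Q=1μC, V=1.00V), C5(6μF, Q=12μC, V=2.00V)
Op 1: GROUND 4: Q4=0; energy lost=0.500
Op 2: CLOSE 5-4: Q_total=12.00, C_total=7.00, V=1.71; Q5=10.29, Q4=1.71; dissipated=1.714
Op 3: CLOSE 4-3: Q_total=3.71, C_total=3.00, V=1.24; Q4=1.24, Q3=2.48; dissipated=0.170
Op 4: CLOSE 1-3: Q_total=10.48, C_total=5.00, V=2.10; Q1=6.29, Q3=4.19; dissipated=1.224
Op 5: CLOSE 3-4: Q_total=5.43, C_total=3.00, V=1.81; Q3=3.62, Q4=1.81; dissipated=0.245
Final charges: Q1=6.29, Q2=20.00, Q3=3.62, Q4=1.81, Q5=10.29

Answer: 10.29 μC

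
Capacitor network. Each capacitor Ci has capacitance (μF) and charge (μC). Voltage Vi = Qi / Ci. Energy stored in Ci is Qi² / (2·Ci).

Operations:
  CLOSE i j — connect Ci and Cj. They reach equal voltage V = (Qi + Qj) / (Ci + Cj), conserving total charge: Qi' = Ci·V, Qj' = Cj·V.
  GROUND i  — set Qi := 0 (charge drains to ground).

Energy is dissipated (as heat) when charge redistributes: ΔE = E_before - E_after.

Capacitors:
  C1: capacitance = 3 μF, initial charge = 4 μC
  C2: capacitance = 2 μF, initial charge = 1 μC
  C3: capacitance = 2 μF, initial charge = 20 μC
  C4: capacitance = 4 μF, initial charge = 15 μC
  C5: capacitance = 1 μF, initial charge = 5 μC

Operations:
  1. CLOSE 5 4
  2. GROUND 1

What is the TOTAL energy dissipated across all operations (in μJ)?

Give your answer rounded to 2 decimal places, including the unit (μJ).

Initial: C1(3μF, Q=4μC, V=1.33V), C2(2μF, Q=1μC, V=0.50V), C3(2μF, Q=20μC, V=10.00V), C4(4μF, Q=15μC, V=3.75V), C5(1μF, Q=5μC, V=5.00V)
Op 1: CLOSE 5-4: Q_total=20.00, C_total=5.00, V=4.00; Q5=4.00, Q4=16.00; dissipated=0.625
Op 2: GROUND 1: Q1=0; energy lost=2.667
Total dissipated: 3.292 μJ

Answer: 3.29 μJ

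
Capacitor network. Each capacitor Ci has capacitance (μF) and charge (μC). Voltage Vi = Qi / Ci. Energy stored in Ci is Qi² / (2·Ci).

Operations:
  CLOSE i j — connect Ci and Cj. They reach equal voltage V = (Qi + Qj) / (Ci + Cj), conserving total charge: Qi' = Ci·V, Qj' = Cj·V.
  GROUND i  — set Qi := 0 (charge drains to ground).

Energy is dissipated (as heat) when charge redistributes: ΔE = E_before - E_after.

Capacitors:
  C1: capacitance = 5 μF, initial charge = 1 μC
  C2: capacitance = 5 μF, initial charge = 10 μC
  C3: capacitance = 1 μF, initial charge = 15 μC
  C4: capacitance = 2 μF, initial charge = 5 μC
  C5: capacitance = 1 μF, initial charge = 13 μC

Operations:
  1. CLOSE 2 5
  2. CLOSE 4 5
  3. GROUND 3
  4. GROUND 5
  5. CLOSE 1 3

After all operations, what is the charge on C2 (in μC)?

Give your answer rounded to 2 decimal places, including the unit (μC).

Initial: C1(5μF, Q=1μC, V=0.20V), C2(5μF, Q=10μC, V=2.00V), C3(1μF, Q=15μC, V=15.00V), C4(2μF, Q=5μC, V=2.50V), C5(1μF, Q=13μC, V=13.00V)
Op 1: CLOSE 2-5: Q_total=23.00, C_total=6.00, V=3.83; Q2=19.17, Q5=3.83; dissipated=50.417
Op 2: CLOSE 4-5: Q_total=8.83, C_total=3.00, V=2.94; Q4=5.89, Q5=2.94; dissipated=0.593
Op 3: GROUND 3: Q3=0; energy lost=112.500
Op 4: GROUND 5: Q5=0; energy lost=4.335
Op 5: CLOSE 1-3: Q_total=1.00, C_total=6.00, V=0.17; Q1=0.83, Q3=0.17; dissipated=0.017
Final charges: Q1=0.83, Q2=19.17, Q3=0.17, Q4=5.89, Q5=0.00

Answer: 19.17 μC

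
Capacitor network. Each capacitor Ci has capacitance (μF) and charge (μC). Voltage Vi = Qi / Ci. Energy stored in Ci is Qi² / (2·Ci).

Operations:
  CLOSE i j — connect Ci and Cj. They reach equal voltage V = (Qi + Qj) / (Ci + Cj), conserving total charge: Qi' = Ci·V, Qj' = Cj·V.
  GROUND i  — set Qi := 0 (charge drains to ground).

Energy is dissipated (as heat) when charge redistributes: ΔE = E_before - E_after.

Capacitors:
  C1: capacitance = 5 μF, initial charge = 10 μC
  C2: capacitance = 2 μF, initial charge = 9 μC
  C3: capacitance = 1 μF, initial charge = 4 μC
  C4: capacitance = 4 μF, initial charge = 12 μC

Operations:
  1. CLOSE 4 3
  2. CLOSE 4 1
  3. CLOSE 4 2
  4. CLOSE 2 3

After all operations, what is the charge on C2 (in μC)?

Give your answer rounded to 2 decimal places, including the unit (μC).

Answer: 6.39 μC

Derivation:
Initial: C1(5μF, Q=10μC, V=2.00V), C2(2μF, Q=9μC, V=4.50V), C3(1μF, Q=4μC, V=4.00V), C4(4μF, Q=12μC, V=3.00V)
Op 1: CLOSE 4-3: Q_total=16.00, C_total=5.00, V=3.20; Q4=12.80, Q3=3.20; dissipated=0.400
Op 2: CLOSE 4-1: Q_total=22.80, C_total=9.00, V=2.53; Q4=10.13, Q1=12.67; dissipated=1.600
Op 3: CLOSE 4-2: Q_total=19.13, C_total=6.00, V=3.19; Q4=12.76, Q2=6.38; dissipated=2.579
Op 4: CLOSE 2-3: Q_total=9.58, C_total=3.00, V=3.19; Q2=6.39, Q3=3.19; dissipated=0.000
Final charges: Q1=12.67, Q2=6.39, Q3=3.19, Q4=12.76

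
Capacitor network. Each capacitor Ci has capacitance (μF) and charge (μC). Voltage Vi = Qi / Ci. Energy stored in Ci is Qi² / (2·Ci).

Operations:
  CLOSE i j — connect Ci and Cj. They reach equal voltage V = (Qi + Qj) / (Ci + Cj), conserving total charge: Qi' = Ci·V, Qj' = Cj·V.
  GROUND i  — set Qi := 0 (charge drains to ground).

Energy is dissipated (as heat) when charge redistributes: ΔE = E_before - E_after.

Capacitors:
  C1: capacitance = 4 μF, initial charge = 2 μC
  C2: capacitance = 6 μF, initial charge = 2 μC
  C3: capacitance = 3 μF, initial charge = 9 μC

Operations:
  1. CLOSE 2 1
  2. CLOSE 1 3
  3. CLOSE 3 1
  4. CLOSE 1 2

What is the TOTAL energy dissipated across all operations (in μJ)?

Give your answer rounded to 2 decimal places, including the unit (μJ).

Answer: 7.32 μJ

Derivation:
Initial: C1(4μF, Q=2μC, V=0.50V), C2(6μF, Q=2μC, V=0.33V), C3(3μF, Q=9μC, V=3.00V)
Op 1: CLOSE 2-1: Q_total=4.00, C_total=10.00, V=0.40; Q2=2.40, Q1=1.60; dissipated=0.033
Op 2: CLOSE 1-3: Q_total=10.60, C_total=7.00, V=1.51; Q1=6.06, Q3=4.54; dissipated=5.794
Op 3: CLOSE 3-1: Q_total=10.60, C_total=7.00, V=1.51; Q3=4.54, Q1=6.06; dissipated=0.000
Op 4: CLOSE 1-2: Q_total=8.46, C_total=10.00, V=0.85; Q1=3.38, Q2=5.07; dissipated=1.490
Total dissipated: 7.318 μJ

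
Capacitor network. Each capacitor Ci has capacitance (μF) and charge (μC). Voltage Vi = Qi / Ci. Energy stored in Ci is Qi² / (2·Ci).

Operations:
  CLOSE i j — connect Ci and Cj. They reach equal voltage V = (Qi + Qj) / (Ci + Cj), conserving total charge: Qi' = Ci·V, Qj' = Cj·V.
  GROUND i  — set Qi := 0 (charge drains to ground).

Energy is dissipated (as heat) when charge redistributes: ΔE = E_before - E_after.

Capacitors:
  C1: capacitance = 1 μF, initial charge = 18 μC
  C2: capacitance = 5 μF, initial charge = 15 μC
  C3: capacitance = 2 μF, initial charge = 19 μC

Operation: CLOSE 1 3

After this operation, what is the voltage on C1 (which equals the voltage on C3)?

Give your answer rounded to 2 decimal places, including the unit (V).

Initial: C1(1μF, Q=18μC, V=18.00V), C2(5μF, Q=15μC, V=3.00V), C3(2μF, Q=19μC, V=9.50V)
Op 1: CLOSE 1-3: Q_total=37.00, C_total=3.00, V=12.33; Q1=12.33, Q3=24.67; dissipated=24.083

Answer: 12.33 V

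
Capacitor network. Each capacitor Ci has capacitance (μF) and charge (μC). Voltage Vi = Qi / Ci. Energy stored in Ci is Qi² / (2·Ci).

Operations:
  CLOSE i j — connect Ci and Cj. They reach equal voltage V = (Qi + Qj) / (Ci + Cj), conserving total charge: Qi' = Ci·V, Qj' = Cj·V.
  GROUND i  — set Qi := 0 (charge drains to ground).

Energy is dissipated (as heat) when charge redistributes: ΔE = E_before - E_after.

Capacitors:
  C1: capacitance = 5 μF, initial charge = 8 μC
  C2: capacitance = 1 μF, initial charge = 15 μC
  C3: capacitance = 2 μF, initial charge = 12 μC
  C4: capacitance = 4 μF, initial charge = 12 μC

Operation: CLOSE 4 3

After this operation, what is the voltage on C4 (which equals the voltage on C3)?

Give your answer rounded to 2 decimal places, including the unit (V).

Answer: 4.00 V

Derivation:
Initial: C1(5μF, Q=8μC, V=1.60V), C2(1μF, Q=15μC, V=15.00V), C3(2μF, Q=12μC, V=6.00V), C4(4μF, Q=12μC, V=3.00V)
Op 1: CLOSE 4-3: Q_total=24.00, C_total=6.00, V=4.00; Q4=16.00, Q3=8.00; dissipated=6.000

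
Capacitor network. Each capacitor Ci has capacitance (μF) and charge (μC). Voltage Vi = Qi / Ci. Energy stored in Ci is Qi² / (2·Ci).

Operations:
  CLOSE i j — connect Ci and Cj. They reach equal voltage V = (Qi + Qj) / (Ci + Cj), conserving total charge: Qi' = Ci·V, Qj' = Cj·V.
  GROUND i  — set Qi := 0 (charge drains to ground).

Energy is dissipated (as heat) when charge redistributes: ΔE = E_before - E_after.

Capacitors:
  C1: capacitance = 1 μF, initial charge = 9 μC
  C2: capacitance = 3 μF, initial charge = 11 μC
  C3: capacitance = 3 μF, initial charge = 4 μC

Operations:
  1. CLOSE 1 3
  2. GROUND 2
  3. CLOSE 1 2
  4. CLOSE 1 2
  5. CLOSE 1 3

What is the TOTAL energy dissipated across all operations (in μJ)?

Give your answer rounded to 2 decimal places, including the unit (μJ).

Answer: 48.40 μJ

Derivation:
Initial: C1(1μF, Q=9μC, V=9.00V), C2(3μF, Q=11μC, V=3.67V), C3(3μF, Q=4μC, V=1.33V)
Op 1: CLOSE 1-3: Q_total=13.00, C_total=4.00, V=3.25; Q1=3.25, Q3=9.75; dissipated=22.042
Op 2: GROUND 2: Q2=0; energy lost=20.167
Op 3: CLOSE 1-2: Q_total=3.25, C_total=4.00, V=0.81; Q1=0.81, Q2=2.44; dissipated=3.961
Op 4: CLOSE 1-2: Q_total=3.25, C_total=4.00, V=0.81; Q1=0.81, Q2=2.44; dissipated=0.000
Op 5: CLOSE 1-3: Q_total=10.56, C_total=4.00, V=2.64; Q1=2.64, Q3=7.92; dissipated=2.228
Total dissipated: 48.397 μJ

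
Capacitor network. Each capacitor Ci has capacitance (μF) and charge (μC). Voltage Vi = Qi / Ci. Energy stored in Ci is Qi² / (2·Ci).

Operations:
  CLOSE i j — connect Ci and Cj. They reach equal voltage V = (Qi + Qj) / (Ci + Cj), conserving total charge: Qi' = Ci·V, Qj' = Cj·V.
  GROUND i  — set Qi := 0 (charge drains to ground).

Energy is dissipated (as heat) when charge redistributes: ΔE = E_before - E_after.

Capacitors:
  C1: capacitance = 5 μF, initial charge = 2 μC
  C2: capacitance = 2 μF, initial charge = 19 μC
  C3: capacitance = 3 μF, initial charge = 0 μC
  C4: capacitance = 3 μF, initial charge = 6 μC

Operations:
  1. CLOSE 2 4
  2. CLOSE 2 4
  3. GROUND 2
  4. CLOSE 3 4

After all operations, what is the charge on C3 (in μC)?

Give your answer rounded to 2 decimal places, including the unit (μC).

Answer: 7.50 μC

Derivation:
Initial: C1(5μF, Q=2μC, V=0.40V), C2(2μF, Q=19μC, V=9.50V), C3(3μF, Q=0μC, V=0.00V), C4(3μF, Q=6μC, V=2.00V)
Op 1: CLOSE 2-4: Q_total=25.00, C_total=5.00, V=5.00; Q2=10.00, Q4=15.00; dissipated=33.750
Op 2: CLOSE 2-4: Q_total=25.00, C_total=5.00, V=5.00; Q2=10.00, Q4=15.00; dissipated=0.000
Op 3: GROUND 2: Q2=0; energy lost=25.000
Op 4: CLOSE 3-4: Q_total=15.00, C_total=6.00, V=2.50; Q3=7.50, Q4=7.50; dissipated=18.750
Final charges: Q1=2.00, Q2=0.00, Q3=7.50, Q4=7.50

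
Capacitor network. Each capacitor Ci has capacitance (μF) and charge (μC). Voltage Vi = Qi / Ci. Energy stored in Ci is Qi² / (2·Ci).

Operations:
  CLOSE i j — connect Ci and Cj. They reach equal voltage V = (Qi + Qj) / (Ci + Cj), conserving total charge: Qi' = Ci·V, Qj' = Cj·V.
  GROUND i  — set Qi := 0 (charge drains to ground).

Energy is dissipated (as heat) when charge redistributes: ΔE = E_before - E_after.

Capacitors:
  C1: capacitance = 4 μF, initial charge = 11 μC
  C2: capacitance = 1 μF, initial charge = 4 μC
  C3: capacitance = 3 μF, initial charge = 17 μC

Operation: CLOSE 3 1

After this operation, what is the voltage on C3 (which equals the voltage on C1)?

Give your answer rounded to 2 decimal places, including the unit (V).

Answer: 4.00 V

Derivation:
Initial: C1(4μF, Q=11μC, V=2.75V), C2(1μF, Q=4μC, V=4.00V), C3(3μF, Q=17μC, V=5.67V)
Op 1: CLOSE 3-1: Q_total=28.00, C_total=7.00, V=4.00; Q3=12.00, Q1=16.00; dissipated=7.292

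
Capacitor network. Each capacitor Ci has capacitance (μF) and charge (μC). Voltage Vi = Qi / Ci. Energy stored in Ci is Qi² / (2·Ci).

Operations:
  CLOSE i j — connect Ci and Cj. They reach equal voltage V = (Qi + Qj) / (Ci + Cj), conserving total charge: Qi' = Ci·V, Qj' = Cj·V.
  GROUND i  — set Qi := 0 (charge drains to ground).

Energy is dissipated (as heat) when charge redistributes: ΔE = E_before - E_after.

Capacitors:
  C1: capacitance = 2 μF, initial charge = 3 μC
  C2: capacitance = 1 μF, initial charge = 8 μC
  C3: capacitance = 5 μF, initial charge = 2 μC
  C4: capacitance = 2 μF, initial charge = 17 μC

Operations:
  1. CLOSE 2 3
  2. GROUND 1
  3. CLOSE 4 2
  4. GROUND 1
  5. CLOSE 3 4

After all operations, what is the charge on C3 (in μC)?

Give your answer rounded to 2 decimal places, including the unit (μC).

Initial: C1(2μF, Q=3μC, V=1.50V), C2(1μF, Q=8μC, V=8.00V), C3(5μF, Q=2μC, V=0.40V), C4(2μF, Q=17μC, V=8.50V)
Op 1: CLOSE 2-3: Q_total=10.00, C_total=6.00, V=1.67; Q2=1.67, Q3=8.33; dissipated=24.067
Op 2: GROUND 1: Q1=0; energy lost=2.250
Op 3: CLOSE 4-2: Q_total=18.67, C_total=3.00, V=6.22; Q4=12.44, Q2=6.22; dissipated=15.565
Op 4: GROUND 1: Q1=0; energy lost=0.000
Op 5: CLOSE 3-4: Q_total=20.78, C_total=7.00, V=2.97; Q3=14.84, Q4=5.94; dissipated=14.824
Final charges: Q1=0.00, Q2=6.22, Q3=14.84, Q4=5.94

Answer: 14.84 μC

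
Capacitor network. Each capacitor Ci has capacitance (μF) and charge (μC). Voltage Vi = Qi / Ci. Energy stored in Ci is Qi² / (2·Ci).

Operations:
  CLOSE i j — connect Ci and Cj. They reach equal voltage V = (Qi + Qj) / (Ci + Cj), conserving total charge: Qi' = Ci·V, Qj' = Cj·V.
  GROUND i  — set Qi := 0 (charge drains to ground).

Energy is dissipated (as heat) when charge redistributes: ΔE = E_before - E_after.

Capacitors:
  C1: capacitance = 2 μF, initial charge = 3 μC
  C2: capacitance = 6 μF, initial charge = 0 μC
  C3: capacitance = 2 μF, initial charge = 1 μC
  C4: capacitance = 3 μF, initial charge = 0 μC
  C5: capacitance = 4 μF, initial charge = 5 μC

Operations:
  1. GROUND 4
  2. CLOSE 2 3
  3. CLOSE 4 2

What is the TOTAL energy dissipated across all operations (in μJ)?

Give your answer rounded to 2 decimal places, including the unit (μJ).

Initial: C1(2μF, Q=3μC, V=1.50V), C2(6μF, Q=0μC, V=0.00V), C3(2μF, Q=1μC, V=0.50V), C4(3μF, Q=0μC, V=0.00V), C5(4μF, Q=5μC, V=1.25V)
Op 1: GROUND 4: Q4=0; energy lost=0.000
Op 2: CLOSE 2-3: Q_total=1.00, C_total=8.00, V=0.12; Q2=0.75, Q3=0.25; dissipated=0.188
Op 3: CLOSE 4-2: Q_total=0.75, C_total=9.00, V=0.08; Q4=0.25, Q2=0.50; dissipated=0.016
Total dissipated: 0.203 μJ

Answer: 0.20 μJ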